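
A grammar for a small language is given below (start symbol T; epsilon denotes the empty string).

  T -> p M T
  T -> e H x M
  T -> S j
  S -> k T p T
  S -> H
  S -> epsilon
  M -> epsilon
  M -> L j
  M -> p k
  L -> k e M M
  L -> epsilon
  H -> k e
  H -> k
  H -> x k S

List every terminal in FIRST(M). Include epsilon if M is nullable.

M -> epsilon contributes epsilon.
From M -> L j: L nullable, take FIRST(L) ∪ {j} = { j, k }.
M -> p k contributes {p}.
Union: FIRST(M) = { j, k, p, epsilon }.

{ j, k, p, epsilon }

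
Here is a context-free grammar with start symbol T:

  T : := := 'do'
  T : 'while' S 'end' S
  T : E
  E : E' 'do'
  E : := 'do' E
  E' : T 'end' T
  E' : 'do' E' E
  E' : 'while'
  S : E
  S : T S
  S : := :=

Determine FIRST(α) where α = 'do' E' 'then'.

{ 'do' }

'do' is a terminal; add {'do'} and stop.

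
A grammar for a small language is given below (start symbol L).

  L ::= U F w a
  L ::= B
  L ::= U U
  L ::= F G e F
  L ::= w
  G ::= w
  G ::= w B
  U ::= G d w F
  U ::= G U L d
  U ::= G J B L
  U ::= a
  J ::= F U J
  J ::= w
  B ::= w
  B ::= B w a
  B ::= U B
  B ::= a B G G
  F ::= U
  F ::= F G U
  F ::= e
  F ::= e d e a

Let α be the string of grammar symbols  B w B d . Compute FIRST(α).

Add FIRST(B) = { a, w }; B is not nullable, stop.

{ a, w }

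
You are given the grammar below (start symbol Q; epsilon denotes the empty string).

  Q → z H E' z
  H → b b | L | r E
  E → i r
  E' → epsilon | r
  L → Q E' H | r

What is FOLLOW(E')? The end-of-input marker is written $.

{ b, r, z }

In Q → z H E' z: add FIRST(z) = { z }.
In L → Q E' H: add FIRST(H) = { b, r, z }.
Union: FOLLOW(E') = { b, r, z }.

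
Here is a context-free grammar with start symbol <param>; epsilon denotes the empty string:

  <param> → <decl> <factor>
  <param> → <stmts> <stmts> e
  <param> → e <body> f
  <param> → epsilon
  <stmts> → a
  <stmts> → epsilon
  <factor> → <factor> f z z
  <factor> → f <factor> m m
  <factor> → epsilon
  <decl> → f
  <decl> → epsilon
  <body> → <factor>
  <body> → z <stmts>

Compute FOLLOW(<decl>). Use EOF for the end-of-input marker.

In <param> → <decl> <factor>: add FIRST(<factor>)\{epsilon} = { f }.
  Since <factor> is nullable, also add FOLLOW(<param>) = { EOF }.
Union: FOLLOW(<decl>) = { EOF, f }.

{ EOF, f }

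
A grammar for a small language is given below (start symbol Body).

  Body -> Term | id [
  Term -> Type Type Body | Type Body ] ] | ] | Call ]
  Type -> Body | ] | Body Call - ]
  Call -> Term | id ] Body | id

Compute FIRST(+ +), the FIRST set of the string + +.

+ is a terminal; add {+} and stop.

{ + }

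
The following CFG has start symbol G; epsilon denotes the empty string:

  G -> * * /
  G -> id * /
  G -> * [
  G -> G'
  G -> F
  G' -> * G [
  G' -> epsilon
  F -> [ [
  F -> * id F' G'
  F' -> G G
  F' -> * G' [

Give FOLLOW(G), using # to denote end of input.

{ #, *, [, id }

G is the start symbol, so # ∈ FOLLOW(G).
In G' -> * G [: add FIRST([) = { [ }.
In F' -> G G: add FIRST(G)\{epsilon} = { *, [, id }.
  Since G is nullable, also add FOLLOW(F') = { #, *, [, id }.
In F' -> G G: G is at the end, add FOLLOW(F') = { #, *, [, id }.
Union: FOLLOW(G) = { #, *, [, id }.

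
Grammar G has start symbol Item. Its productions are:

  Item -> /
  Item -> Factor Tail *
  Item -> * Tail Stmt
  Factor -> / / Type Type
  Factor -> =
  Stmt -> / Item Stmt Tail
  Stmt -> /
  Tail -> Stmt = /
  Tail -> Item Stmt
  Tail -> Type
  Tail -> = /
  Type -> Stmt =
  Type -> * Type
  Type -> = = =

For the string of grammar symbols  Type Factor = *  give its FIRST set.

Add FIRST(Type) = { *, /, = }; Type is not nullable, stop.

{ *, /, = }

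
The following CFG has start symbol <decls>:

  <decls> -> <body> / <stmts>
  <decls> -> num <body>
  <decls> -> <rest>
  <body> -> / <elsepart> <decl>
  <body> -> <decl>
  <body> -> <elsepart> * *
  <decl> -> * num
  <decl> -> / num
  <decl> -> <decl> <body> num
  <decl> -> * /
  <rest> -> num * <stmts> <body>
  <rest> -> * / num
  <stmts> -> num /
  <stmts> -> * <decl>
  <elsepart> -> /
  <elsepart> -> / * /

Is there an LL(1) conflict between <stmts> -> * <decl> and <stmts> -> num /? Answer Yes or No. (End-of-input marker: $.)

FIRST(* <decl>) = { * } and FIRST(num /) = { num }.
The FIRST sets are disjoint and neither alternative is nullable — no conflict.

No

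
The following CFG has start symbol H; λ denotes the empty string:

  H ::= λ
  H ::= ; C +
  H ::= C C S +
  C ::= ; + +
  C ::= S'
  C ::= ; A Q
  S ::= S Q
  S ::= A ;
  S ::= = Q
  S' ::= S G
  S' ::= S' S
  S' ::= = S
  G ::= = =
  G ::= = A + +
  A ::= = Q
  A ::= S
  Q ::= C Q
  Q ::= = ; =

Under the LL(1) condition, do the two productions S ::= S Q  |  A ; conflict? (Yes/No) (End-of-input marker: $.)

Yes

FIRST(S Q) = { = } and FIRST(A ;) = { = }.
Both contain =, so the two alternatives are not disjoint — LL(1) conflict.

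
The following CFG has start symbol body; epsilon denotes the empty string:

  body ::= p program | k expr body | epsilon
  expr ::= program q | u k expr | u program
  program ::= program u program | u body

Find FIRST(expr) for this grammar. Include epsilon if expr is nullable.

From expr ::= program q: add FIRST(program) = { u }.
expr ::= u k expr contributes {u}.
expr ::= u program contributes {u}.
Union: FIRST(expr) = { u }.

{ u }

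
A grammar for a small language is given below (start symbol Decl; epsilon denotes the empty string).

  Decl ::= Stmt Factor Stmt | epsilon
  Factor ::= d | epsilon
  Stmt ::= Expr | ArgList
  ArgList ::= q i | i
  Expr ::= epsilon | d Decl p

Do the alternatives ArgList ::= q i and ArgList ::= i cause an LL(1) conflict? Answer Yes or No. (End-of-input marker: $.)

FIRST(q i) = { q } and FIRST(i) = { i }.
The FIRST sets are disjoint and neither alternative is nullable — no conflict.

No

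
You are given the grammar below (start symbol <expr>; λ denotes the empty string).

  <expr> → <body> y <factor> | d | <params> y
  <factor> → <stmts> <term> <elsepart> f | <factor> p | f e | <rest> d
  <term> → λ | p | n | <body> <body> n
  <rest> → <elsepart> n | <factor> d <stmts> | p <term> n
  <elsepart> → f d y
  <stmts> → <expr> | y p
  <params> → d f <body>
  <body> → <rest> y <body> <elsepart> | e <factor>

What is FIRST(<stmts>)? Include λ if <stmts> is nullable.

{ d, e, f, p, y }

From <stmts> → <expr>: add FIRST(<expr>) = { d, e, f, p, y }.
<stmts> → y p contributes {y}.
Union: FIRST(<stmts>) = { d, e, f, p, y }.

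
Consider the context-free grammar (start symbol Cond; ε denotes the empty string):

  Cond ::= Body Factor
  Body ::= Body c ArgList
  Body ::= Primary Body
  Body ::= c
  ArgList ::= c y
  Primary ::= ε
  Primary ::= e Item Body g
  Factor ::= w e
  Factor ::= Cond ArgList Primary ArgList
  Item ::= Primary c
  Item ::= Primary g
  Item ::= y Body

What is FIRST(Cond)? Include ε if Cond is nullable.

From Cond ::= Body Factor: add FIRST(Body) = { c, e }.
Union: FIRST(Cond) = { c, e }.

{ c, e }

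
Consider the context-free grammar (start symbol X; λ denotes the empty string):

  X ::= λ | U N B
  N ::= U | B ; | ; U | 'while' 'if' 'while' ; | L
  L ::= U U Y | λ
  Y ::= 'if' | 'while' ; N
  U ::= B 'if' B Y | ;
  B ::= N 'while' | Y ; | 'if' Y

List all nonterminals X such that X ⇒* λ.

Directly nullable (have an λ-production): X, L.
N ::= L with every symbol nullable, so N is nullable.
No other nonterminal has a production whose RHS symbols are all nullable.

{ L, N, X }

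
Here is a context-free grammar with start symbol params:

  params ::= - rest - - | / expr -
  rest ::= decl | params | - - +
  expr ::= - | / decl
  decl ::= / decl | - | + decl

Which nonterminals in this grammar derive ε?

No nonterminal has an empty production or an RHS whose symbols are all nullable.

{ } (none)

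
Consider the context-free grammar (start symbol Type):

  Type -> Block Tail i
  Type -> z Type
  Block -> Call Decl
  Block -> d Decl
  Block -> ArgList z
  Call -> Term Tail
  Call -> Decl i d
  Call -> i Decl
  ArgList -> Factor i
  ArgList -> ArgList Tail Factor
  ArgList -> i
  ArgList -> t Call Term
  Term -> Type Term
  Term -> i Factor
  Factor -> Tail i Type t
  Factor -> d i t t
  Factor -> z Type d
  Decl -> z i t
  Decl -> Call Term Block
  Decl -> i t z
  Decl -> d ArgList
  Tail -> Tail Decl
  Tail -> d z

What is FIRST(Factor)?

{ d, z }

From Factor -> Tail i Type t: add FIRST(Tail) = { d }.
Factor -> d i t t contributes {d}.
Factor -> z Type d contributes {z}.
Union: FIRST(Factor) = { d, z }.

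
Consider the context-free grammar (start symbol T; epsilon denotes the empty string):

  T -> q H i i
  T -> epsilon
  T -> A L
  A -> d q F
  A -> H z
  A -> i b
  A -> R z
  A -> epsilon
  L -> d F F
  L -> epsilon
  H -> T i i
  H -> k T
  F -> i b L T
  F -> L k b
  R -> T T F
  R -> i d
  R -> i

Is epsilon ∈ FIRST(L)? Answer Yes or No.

Yes

L has an epsilon-production, so L ⇒ epsilon.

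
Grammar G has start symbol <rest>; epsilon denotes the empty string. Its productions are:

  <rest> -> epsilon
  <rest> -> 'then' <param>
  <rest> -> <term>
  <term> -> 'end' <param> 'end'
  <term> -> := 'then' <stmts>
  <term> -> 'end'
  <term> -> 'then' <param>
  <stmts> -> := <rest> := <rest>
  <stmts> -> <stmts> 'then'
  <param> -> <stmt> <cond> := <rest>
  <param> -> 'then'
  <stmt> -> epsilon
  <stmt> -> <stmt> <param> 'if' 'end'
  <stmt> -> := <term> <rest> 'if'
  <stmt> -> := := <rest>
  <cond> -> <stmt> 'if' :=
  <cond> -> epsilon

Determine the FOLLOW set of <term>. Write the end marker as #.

In <rest> -> <term>: <term> is at the end, add FOLLOW(<rest>) = { #, 'end', 'if', 'then', := }.
In <stmt> -> := <term> <rest> 'if': add FIRST(<rest> 'if') = { 'end', 'if', 'then', := }.
Union: FOLLOW(<term>) = { #, 'end', 'if', 'then', := }.

{ #, 'end', 'if', 'then', := }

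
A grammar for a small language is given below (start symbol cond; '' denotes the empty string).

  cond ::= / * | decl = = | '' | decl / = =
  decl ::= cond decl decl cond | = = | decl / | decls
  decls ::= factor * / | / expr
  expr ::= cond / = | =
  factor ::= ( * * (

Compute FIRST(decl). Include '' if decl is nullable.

From decl ::= cond decl decl cond: cond nullable, take FIRST(cond) ∪ FIRST(decl) = { (, /, = }.
decl ::= = = contributes {=}.
From decl ::= decl /: add FIRST(decl) = { (, /, = }.
From decl ::= decls: add FIRST(decls) = { (, / }.
Union: FIRST(decl) = { (, /, = }.

{ (, /, = }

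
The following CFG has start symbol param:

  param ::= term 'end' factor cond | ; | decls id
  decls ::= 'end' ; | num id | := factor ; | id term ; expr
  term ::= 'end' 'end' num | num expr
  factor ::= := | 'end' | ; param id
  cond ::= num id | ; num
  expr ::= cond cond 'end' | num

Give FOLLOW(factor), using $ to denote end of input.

{ ;, num }

In param ::= term 'end' factor cond: add FIRST(cond) = { ;, num }.
In decls ::= := factor ;: add FIRST(;) = { ; }.
Union: FOLLOW(factor) = { ;, num }.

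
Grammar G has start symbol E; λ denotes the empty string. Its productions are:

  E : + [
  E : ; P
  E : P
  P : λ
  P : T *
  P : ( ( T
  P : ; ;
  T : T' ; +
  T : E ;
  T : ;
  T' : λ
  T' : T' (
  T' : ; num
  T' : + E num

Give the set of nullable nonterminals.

Directly nullable (have an λ-production): P, T'.
E : P with every symbol nullable, so E is nullable.
No other nonterminal has a production whose RHS symbols are all nullable.

{ E, P, T' }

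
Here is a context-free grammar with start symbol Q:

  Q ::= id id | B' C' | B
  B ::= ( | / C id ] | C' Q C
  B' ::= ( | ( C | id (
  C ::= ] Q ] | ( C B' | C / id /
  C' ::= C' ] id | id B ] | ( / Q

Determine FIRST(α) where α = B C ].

Add FIRST(B) = { (, /, id }; B is not nullable, stop.

{ (, /, id }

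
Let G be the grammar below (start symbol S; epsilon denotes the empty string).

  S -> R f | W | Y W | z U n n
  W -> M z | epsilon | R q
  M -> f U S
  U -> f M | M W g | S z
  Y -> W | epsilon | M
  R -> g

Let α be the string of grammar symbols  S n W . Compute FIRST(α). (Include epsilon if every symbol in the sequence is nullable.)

Add FIRST(S)\{epsilon} = { f, g, z }; S is nullable, continue.
n is a terminal; add {n} and stop.

{ f, g, n, z }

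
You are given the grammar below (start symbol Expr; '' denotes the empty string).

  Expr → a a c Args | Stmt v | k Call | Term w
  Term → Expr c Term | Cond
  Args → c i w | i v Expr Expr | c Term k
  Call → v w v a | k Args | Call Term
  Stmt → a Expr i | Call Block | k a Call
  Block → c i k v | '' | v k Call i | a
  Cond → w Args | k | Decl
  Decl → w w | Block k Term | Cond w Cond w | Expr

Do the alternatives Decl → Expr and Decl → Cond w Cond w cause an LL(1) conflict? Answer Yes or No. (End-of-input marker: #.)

FIRST(Expr) = { a, c, k, v, w } and FIRST(Cond w Cond w) = { a, c, k, v, w }.
Both contain a, so the two alternatives are not disjoint — LL(1) conflict.

Yes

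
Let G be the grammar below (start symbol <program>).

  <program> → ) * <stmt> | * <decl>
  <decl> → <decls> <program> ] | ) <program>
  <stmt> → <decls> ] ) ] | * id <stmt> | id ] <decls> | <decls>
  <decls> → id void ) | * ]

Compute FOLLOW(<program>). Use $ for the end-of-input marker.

<program> is the start symbol, so $ ∈ FOLLOW(<program>).
In <decl> → <decls> <program> ]: add FIRST(]) = { ] }.
In <decl> → ) <program>: <program> is at the end, add FOLLOW(<decl>) = { $, ] }.
Union: FOLLOW(<program>) = { $, ] }.

{ $, ] }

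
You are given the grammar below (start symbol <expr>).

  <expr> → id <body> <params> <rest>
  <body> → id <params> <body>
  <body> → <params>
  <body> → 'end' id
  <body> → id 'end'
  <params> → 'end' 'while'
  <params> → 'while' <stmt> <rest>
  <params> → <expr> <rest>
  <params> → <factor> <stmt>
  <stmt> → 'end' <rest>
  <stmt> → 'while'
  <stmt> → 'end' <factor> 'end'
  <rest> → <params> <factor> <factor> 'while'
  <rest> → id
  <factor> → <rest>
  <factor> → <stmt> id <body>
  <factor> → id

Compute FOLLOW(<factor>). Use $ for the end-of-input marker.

{ 'end', 'while', id }

In <params> → <factor> <stmt>: add FIRST(<stmt>) = { 'end', 'while' }.
In <stmt> → 'end' <factor> 'end': add FIRST('end') = { 'end' }.
In <rest> → <params> <factor> <factor> 'while': add FIRST(<factor> 'while') = { 'end', 'while', id }.
In <rest> → <params> <factor> <factor> 'while': add FIRST('while') = { 'while' }.
Union: FOLLOW(<factor>) = { 'end', 'while', id }.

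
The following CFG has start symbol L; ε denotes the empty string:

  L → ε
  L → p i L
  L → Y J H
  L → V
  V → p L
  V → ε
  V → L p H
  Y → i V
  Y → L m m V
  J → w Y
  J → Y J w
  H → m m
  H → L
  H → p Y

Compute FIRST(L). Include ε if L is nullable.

{ i, m, p, ε }

L → ε contributes ε.
L → p i L contributes {p}.
From L → Y J H: add FIRST(Y) = { i, m, p }.
From L → V: add FIRST(V) = { i, m, p, ε } (including ε since V is nullable).
Union: FIRST(L) = { i, m, p, ε }.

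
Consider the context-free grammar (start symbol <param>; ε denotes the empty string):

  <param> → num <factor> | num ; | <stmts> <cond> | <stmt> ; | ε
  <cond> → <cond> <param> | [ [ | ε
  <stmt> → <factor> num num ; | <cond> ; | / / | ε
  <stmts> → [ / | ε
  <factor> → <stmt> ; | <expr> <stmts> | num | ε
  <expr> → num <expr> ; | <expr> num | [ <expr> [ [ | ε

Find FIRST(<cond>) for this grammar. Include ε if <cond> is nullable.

{ /, ;, [, num, ε }

From <cond> → <cond> <param>: <cond>, <param> nullable, take FIRST(<cond>) ∪ FIRST(<param>) = { /, ;, [, num }; also ε since the whole RHS is nullable.
<cond> → [ [ contributes {[}.
<cond> → ε contributes ε.
Union: FIRST(<cond>) = { /, ;, [, num, ε }.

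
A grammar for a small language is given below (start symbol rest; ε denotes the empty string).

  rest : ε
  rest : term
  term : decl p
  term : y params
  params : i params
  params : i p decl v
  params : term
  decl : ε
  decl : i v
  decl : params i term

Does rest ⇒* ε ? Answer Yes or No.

Yes

rest has an ε-production, so rest ⇒ ε.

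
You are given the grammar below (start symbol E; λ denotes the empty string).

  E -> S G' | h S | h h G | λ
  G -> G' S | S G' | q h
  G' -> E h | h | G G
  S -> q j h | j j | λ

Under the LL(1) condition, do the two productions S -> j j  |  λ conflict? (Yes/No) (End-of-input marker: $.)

Yes

FIRST(j j) = { j } and FIRST(λ) = { λ }.
The second alternative is nullable and FOLLOW(S) = { $, h, j, q } shares j with FIRST of the first — conflict.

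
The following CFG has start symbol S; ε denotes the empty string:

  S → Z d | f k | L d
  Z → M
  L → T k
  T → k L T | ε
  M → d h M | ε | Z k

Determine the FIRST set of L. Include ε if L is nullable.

From L → T k: T nullable, take FIRST(T) ∪ {k} = { k }.
Union: FIRST(L) = { k }.

{ k }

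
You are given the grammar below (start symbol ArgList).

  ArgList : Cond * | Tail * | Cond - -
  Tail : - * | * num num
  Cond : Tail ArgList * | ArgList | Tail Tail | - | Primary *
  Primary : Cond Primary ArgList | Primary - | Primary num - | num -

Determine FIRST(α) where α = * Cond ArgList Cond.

* is a terminal; add {*} and stop.

{ * }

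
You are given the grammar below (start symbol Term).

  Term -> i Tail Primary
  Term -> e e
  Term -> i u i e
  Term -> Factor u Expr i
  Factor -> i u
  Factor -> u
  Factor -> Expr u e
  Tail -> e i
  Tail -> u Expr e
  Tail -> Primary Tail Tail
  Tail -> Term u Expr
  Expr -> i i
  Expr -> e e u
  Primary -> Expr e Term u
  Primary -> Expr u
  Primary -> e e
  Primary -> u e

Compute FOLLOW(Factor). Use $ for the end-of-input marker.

{ u }

In Term -> Factor u Expr i: add FIRST(u Expr i) = { u }.
Union: FOLLOW(Factor) = { u }.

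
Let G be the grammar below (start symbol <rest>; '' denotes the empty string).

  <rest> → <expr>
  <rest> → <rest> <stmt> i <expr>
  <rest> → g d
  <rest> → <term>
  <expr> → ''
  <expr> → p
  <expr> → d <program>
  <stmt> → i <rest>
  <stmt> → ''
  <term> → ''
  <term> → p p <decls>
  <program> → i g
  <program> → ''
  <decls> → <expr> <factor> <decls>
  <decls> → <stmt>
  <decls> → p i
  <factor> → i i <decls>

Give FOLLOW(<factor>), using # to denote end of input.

{ #, d, i, p }

In <decls> → <expr> <factor> <decls>: add FIRST(<decls>)\{''} = { d, i, p }.
  Since <decls> is nullable, also add FOLLOW(<decls>) = { #, d, i, p }.
Union: FOLLOW(<factor>) = { #, d, i, p }.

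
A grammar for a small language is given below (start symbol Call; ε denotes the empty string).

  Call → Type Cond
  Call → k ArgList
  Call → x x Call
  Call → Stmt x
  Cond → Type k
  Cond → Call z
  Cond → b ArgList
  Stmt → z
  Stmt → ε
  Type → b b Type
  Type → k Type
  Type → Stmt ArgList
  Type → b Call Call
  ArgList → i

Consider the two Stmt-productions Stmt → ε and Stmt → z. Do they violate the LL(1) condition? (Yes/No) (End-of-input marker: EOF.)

No

FIRST(ε) = { ε } and FIRST(z) = { z }.
The first is nullable but FOLLOW(Stmt) = { i, x } is disjoint from FIRST of the second.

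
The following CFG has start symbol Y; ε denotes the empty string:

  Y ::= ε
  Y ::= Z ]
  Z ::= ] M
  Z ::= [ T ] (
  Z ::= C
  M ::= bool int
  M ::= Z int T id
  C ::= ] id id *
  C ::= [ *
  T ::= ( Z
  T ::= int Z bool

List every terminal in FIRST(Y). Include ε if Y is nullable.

{ [, ], ε }

Y ::= ε contributes ε.
From Y ::= Z ]: add FIRST(Z) = { [, ] }.
Union: FIRST(Y) = { [, ], ε }.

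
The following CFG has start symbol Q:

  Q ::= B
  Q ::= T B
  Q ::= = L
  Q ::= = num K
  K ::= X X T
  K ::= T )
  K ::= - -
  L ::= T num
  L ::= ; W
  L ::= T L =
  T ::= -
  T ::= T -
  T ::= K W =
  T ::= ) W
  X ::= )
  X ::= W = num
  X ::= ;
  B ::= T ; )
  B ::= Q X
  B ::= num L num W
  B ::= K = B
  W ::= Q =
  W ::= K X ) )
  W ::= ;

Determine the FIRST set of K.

From K ::= X X T: add FIRST(X) = { ), -, ;, =, num }.
From K ::= T ): add FIRST(T) = { ), -, ;, =, num }.
K ::= - - contributes {-}.
Union: FIRST(K) = { ), -, ;, =, num }.

{ ), -, ;, =, num }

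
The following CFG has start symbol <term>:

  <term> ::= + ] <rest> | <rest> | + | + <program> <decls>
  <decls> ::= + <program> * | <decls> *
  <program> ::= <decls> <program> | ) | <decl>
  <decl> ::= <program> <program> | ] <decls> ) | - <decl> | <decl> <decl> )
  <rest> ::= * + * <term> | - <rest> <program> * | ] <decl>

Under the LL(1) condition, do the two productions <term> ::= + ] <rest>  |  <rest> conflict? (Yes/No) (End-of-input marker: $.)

FIRST(+ ] <rest>) = { + } and FIRST(<rest>) = { *, -, ] }.
The FIRST sets are disjoint and neither alternative is nullable — no conflict.

No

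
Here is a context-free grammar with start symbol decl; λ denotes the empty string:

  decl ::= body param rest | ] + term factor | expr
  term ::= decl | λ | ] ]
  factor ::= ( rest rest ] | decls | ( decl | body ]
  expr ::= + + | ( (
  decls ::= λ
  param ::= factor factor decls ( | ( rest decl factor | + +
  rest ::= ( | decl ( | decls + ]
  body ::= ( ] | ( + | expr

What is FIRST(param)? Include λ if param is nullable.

From param ::= factor factor decls (: factor, factor, decls nullable, take FIRST(factor) ∪ FIRST(factor) ∪ FIRST(decls) ∪ {(} = { (, + }.
param ::= ( rest decl factor contributes {(}.
param ::= + + contributes {+}.
Union: FIRST(param) = { (, + }.

{ (, + }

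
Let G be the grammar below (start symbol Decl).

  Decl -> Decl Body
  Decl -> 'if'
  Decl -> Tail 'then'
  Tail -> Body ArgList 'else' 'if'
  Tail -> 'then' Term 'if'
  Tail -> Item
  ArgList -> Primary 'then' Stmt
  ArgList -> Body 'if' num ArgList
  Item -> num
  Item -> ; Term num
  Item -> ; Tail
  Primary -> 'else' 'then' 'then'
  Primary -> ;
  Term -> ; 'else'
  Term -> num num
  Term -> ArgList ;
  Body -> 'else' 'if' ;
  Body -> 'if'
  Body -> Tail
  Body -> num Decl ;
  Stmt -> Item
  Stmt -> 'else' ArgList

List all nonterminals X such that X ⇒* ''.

{ } (none)

No nonterminal has an empty production or an RHS whose symbols are all nullable.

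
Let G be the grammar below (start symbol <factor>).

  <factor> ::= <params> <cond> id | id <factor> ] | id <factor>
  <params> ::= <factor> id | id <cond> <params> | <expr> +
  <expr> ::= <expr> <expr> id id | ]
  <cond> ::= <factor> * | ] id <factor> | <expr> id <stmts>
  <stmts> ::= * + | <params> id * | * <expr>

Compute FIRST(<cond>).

{ ], id }

From <cond> ::= <factor> *: add FIRST(<factor>) = { ], id }.
<cond> ::= ] id <factor> contributes {]}.
From <cond> ::= <expr> id <stmts>: add FIRST(<expr>) = { ] }.
Union: FIRST(<cond>) = { ], id }.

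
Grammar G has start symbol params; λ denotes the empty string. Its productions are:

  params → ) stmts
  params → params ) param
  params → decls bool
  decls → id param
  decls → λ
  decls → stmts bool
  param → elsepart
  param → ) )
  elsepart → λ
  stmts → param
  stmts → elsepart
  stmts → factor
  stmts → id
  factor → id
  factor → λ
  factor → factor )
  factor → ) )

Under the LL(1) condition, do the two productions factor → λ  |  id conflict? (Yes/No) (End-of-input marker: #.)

No

FIRST(λ) = { λ } and FIRST(id) = { id }.
The first is nullable but FOLLOW(factor) = { #, ), bool } is disjoint from FIRST of the second.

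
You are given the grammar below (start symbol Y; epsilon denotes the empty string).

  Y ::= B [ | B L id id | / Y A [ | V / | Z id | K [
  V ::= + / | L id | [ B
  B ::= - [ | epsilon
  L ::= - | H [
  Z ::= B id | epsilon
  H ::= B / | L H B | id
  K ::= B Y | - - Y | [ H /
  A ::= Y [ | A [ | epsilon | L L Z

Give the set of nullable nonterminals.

{ A, B, Z }

Directly nullable (have an epsilon-production): B, Z, A.
No other nonterminal has a production whose RHS symbols are all nullable.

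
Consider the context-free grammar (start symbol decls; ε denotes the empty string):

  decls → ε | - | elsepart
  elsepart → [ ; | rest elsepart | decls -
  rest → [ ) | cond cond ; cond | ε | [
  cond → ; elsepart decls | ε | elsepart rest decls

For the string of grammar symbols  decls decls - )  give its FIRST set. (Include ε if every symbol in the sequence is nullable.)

Add FIRST(decls)\{ε} = { -, ;, [ }; decls is nullable, continue.
Add FIRST(decls)\{ε} = { -, ;, [ }; decls is nullable, continue.
- is a terminal; add {-} and stop.

{ -, ;, [ }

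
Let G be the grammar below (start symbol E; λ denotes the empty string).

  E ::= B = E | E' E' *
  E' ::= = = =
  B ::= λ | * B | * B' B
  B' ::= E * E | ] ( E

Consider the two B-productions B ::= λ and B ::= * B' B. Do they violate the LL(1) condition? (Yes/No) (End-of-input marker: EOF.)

FIRST(λ) = { λ } and FIRST(* B' B) = { * }.
The first is nullable but FOLLOW(B) = { = } is disjoint from FIRST of the second.

No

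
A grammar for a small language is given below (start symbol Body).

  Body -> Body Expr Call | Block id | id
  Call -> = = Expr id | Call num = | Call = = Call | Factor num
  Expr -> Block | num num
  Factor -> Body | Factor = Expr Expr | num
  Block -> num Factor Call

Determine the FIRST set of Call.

Call -> = = Expr id contributes {=}.
From Call -> Call num =: add FIRST(Call) = { =, id, num }.
From Call -> Call = = Call: add FIRST(Call) = { =, id, num }.
From Call -> Factor num: add FIRST(Factor) = { id, num }.
Union: FIRST(Call) = { =, id, num }.

{ =, id, num }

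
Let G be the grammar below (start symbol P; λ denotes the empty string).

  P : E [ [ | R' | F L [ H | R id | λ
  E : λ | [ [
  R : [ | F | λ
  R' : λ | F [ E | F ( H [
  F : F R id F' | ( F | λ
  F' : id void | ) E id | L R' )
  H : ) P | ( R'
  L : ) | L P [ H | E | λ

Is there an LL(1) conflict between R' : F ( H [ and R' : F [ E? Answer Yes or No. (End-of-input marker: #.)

FIRST(F ( H [) = { (, [, id } and FIRST(F [ E) = { (, [, id }.
Both contain (, so the two alternatives are not disjoint — LL(1) conflict.

Yes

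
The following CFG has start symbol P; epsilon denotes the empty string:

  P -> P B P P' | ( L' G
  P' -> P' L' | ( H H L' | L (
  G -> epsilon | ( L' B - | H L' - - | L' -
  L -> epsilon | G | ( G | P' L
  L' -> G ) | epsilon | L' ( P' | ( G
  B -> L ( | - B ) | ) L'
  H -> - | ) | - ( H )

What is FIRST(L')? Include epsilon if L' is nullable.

From L' -> G ): G nullable, take FIRST(G) ∪ {)} = { (, ), - }.
L' -> epsilon contributes epsilon.
From L' -> L' ( P': L' nullable, take FIRST(L') ∪ {(} = { (, ), - }.
L' -> ( G contributes {(}.
Union: FIRST(L') = { (, ), -, epsilon }.

{ (, ), -, epsilon }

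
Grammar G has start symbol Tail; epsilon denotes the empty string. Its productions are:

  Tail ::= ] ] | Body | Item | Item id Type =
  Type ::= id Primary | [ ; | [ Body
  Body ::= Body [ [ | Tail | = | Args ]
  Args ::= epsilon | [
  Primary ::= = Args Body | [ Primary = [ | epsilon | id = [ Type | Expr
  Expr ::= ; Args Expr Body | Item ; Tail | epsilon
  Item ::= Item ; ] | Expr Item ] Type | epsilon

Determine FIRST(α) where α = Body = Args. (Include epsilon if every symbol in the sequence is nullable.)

Add FIRST(Body)\{epsilon} = { ;, =, [, ], id }; Body is nullable, continue.
= is a terminal; add {=} and stop.

{ ;, =, [, ], id }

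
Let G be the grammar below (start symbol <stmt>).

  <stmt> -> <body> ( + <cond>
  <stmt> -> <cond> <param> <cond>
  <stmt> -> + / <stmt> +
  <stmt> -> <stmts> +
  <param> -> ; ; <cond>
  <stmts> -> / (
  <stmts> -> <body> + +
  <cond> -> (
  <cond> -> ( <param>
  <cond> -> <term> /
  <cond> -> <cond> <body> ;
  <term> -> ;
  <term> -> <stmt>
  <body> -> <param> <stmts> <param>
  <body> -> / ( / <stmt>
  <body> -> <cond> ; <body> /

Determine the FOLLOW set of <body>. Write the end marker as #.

{ (, +, /, ; }

In <stmt> -> <body> ( + <cond>: add FIRST(( + <cond>) = { ( }.
In <stmts> -> <body> + +: add FIRST(+ +) = { + }.
In <cond> -> <cond> <body> ;: add FIRST(;) = { ; }.
In <body> -> <cond> ; <body> /: add FIRST(/) = { / }.
Union: FOLLOW(<body>) = { (, +, /, ; }.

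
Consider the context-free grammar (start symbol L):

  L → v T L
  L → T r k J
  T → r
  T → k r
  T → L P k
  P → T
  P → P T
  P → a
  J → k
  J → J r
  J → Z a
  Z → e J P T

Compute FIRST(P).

From P → T: add FIRST(T) = { k, r, v }.
From P → P T: add FIRST(P) = { a, k, r, v }.
P → a contributes {a}.
Union: FIRST(P) = { a, k, r, v }.

{ a, k, r, v }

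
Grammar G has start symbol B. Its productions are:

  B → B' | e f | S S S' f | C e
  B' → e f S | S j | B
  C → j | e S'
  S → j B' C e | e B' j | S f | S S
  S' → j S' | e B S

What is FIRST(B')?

{ e, j }

B' → e f S contributes {e}.
From B' → S j: add FIRST(S) = { e, j }.
From B' → B: add FIRST(B) = { e, j }.
Union: FIRST(B') = { e, j }.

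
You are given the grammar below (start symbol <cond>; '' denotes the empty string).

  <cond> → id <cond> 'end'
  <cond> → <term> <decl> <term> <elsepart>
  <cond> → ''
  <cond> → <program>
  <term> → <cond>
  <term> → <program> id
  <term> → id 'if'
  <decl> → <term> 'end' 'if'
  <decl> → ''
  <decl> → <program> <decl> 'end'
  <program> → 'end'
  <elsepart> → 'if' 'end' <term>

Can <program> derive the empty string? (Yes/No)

Nullable nonterminals: <cond>, <decl>, <term>.
No production of <program> has an RHS whose symbols are all nullable, so <program> is not nullable.

No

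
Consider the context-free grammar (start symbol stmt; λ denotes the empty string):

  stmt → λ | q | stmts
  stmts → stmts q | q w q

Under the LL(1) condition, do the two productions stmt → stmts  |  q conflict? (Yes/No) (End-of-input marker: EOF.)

Yes

FIRST(stmts) = { q } and FIRST(q) = { q }.
Both contain q, so the two alternatives are not disjoint — LL(1) conflict.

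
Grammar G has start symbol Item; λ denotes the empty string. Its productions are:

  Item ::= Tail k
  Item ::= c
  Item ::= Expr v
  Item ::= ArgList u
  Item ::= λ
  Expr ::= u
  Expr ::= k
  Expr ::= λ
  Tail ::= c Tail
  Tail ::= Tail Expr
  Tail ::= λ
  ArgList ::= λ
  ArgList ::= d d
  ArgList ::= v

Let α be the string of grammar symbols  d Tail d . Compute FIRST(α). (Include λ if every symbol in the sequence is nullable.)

{ d }

d is a terminal; add {d} and stop.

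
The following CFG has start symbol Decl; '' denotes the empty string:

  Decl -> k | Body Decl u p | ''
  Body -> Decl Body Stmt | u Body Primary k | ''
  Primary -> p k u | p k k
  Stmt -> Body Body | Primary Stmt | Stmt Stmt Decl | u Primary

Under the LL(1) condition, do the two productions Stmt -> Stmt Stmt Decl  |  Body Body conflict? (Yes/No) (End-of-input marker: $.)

Yes

FIRST(Stmt Stmt Decl) = { k, p, u, '' } and FIRST(Body Body) = { k, p, u, '' }.
Both contain k, so the two alternatives are not disjoint — LL(1) conflict.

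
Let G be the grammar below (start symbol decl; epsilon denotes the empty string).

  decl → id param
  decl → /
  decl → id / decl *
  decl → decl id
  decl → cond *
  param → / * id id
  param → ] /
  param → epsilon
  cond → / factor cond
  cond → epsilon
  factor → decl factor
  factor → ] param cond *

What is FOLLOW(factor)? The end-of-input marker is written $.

{ *, / }

In cond → / factor cond: add FIRST(cond)\{epsilon} = { / }.
  Since cond is nullable, also add FOLLOW(cond) = { * }.
In factor → decl factor: factor is at the end, add FOLLOW(factor) = { *, / }.
Union: FOLLOW(factor) = { *, / }.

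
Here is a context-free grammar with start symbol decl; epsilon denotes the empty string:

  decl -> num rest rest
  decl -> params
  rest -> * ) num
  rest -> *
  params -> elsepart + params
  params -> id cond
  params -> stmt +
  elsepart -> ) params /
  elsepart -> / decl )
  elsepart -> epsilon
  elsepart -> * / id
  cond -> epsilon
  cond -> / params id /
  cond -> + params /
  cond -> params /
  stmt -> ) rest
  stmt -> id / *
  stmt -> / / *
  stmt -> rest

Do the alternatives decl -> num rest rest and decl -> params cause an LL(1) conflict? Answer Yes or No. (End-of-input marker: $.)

FIRST(num rest rest) = { num } and FIRST(params) = { ), *, +, /, id }.
The FIRST sets are disjoint and neither alternative is nullable — no conflict.

No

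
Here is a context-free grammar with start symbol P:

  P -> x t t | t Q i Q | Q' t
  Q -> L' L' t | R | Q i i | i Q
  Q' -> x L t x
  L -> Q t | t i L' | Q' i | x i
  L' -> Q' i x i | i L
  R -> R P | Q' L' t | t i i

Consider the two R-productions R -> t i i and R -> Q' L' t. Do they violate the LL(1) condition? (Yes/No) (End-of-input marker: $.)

FIRST(t i i) = { t } and FIRST(Q' L' t) = { x }.
The FIRST sets are disjoint and neither alternative is nullable — no conflict.

No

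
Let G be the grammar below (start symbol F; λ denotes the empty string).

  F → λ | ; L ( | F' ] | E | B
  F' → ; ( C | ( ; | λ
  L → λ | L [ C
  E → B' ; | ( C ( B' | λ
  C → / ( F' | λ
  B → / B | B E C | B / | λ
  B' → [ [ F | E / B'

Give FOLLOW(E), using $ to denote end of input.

{ $, (, /, ;, [ }

In F → E: E is at the end, add FOLLOW(F) = { $, (, /, ;, [ }.
In B → B E C: add FIRST(C)\{λ} = { / }.
  Since C is nullable, also add FOLLOW(B) = { $, (, /, ;, [ }.
In B' → E / B': add FIRST(/ B') = { / }.
Union: FOLLOW(E) = { $, (, /, ;, [ }.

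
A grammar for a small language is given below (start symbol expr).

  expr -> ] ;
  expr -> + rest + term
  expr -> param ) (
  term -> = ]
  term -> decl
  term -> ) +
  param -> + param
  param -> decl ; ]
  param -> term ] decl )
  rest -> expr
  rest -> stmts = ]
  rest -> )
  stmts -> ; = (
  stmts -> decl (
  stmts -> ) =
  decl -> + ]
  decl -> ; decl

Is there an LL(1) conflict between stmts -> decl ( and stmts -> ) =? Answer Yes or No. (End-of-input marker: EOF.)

No

FIRST(decl () = { +, ; } and FIRST() =) = { ) }.
The FIRST sets are disjoint and neither alternative is nullable — no conflict.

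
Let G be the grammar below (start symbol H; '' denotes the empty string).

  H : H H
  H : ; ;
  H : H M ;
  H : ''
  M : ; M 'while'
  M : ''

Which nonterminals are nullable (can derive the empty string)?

{ H, M }

Directly nullable (have an ''-production): H, M.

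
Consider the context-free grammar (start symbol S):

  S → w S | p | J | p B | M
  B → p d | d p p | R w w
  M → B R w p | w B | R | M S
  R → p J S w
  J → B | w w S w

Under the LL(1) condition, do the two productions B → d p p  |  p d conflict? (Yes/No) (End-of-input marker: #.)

FIRST(d p p) = { d } and FIRST(p d) = { p }.
The FIRST sets are disjoint and neither alternative is nullable — no conflict.

No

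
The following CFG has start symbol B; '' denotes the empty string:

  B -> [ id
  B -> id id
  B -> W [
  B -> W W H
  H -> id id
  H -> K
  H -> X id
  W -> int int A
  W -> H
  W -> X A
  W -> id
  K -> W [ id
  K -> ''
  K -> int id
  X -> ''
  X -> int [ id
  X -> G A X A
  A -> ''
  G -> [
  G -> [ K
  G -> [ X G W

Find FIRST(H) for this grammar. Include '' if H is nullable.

{ [, id, int, '' }

H -> id id contributes {id}.
From H -> K: add FIRST(K) = { [, id, int, '' } (including '' since K is nullable).
From H -> X id: X nullable, take FIRST(X) ∪ {id} = { [, id, int }.
Union: FIRST(H) = { [, id, int, '' }.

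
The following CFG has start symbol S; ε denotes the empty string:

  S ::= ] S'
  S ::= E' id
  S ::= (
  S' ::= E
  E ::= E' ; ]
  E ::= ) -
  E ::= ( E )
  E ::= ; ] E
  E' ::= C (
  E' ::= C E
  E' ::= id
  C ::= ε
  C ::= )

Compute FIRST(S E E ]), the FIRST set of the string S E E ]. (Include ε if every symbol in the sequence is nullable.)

Add FIRST(S) = { (, ), ;, ], id }; S is not nullable, stop.

{ (, ), ;, ], id }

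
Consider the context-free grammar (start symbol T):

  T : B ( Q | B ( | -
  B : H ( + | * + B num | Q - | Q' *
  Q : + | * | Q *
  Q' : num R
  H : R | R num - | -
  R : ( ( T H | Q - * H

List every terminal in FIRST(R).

R : ( ( T H contributes {(}.
From R : Q - * H: add FIRST(Q) = { *, + }.
Union: FIRST(R) = { (, *, + }.

{ (, *, + }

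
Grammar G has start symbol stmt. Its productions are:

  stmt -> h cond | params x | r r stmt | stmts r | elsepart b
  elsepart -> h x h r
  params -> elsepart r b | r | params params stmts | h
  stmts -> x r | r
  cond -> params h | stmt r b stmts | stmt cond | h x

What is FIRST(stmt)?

{ h, r, x }

stmt -> h cond contributes {h}.
From stmt -> params x: add FIRST(params) = { h, r }.
stmt -> r r stmt contributes {r}.
From stmt -> stmts r: add FIRST(stmts) = { r, x }.
From stmt -> elsepart b: add FIRST(elsepart) = { h }.
Union: FIRST(stmt) = { h, r, x }.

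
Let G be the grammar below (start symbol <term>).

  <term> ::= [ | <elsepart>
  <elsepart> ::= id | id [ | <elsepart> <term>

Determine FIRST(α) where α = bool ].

{ bool }

bool is a terminal; add {bool} and stop.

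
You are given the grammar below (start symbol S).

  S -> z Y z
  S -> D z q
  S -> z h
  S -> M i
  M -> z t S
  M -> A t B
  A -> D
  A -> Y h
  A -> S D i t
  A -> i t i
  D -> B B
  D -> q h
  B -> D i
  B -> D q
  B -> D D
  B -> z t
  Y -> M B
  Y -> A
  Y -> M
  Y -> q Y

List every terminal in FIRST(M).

{ i, q, z }

M -> z t S contributes {z}.
From M -> A t B: add FIRST(A) = { i, q, z }.
Union: FIRST(M) = { i, q, z }.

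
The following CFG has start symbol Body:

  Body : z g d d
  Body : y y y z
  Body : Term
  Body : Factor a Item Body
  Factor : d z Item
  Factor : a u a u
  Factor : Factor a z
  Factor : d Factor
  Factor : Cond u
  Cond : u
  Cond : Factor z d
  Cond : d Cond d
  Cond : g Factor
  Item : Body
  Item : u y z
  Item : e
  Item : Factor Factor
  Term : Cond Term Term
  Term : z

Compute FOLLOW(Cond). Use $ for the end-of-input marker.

{ a, d, g, u, z }

In Factor : Cond u: add FIRST(u) = { u }.
In Cond : d Cond d: add FIRST(d) = { d }.
In Term : Cond Term Term: add FIRST(Term Term) = { a, d, g, u, z }.
Union: FOLLOW(Cond) = { a, d, g, u, z }.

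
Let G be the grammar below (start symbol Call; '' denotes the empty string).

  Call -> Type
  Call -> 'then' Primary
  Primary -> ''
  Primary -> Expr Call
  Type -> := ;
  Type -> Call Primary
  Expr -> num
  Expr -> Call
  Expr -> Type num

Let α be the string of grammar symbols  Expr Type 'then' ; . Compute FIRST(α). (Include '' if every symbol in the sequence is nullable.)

{ 'then', :=, num }

Add FIRST(Expr) = { 'then', :=, num }; Expr is not nullable, stop.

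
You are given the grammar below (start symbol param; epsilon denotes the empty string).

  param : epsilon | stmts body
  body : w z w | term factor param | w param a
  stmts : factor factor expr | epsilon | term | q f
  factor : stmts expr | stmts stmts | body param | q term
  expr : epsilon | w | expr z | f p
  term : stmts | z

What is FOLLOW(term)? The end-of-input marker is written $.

In body : term factor param: add FIRST(factor param)\{epsilon} = { f, q, w, z }.
  Since factor param is nullable, also add FOLLOW(body) = { $, a, f, q, w, z }.
In stmts : term: term is at the end, add FOLLOW(stmts) = { $, a, f, q, w, z }.
In factor : q term: term is at the end, add FOLLOW(factor) = { $, a, f, q, w, z }.
Union: FOLLOW(term) = { $, a, f, q, w, z }.

{ $, a, f, q, w, z }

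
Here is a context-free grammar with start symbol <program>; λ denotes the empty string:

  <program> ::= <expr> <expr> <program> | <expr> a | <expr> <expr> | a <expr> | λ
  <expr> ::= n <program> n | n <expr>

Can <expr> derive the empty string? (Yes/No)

No

Nullable nonterminals: <program>.
No production of <expr> has an RHS whose symbols are all nullable, so <expr> is not nullable.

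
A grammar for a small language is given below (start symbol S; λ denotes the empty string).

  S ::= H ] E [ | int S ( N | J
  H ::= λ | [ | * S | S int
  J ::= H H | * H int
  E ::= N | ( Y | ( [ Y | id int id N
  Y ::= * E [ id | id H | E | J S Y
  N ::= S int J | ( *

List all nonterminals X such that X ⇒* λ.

Directly nullable (have an λ-production): H.
J ::= H H with every symbol nullable, so J is nullable.
S ::= J with every symbol nullable, so S is nullable.
No other nonterminal has a production whose RHS symbols are all nullable.

{ H, J, S }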